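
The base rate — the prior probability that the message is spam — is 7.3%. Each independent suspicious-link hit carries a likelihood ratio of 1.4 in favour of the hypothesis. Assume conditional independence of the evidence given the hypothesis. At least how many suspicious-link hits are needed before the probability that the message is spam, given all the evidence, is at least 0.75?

Prior odds: 0.073 ÷ 0.927 = 73/927.
Likelihood ratio per suspicious-link hit = 1.4.
Target posterior odds = 0.75/0.25 = 3.
Require 1.4ⁿ ≥ 3 ÷ (73/927) = 2781/73.
1.4¹⁰ = 282475249/9765625 falls short of 2781/73 but 1.4¹¹ ≈40.4957 reaches it, so n = 11.

11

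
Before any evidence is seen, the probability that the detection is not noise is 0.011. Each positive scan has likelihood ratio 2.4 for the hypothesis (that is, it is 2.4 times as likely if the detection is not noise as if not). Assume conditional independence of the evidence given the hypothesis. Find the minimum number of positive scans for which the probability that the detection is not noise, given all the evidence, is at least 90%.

Prior odds = 0.011/0.989 = 11/989.
Likelihood ratio per positive scan = 2.4.
Target odds: 0.9 ÷ 0.1 = 9.
Need (11/989) × 2.4ⁿ ≥ 9, i.e. 2.4ⁿ ≥ 8901/11.
2.4⁷ = 35831808/78125 falls short of 8901/11 but 2.4⁸ = 429981696/390625 reaches it, so n = 8.

8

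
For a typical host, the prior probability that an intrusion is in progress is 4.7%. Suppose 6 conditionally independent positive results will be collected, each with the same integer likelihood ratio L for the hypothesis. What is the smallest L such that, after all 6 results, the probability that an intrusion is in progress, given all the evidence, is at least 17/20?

Prior odds = 0.047/0.953 = 47/953.
Target odds = 0.85/0.15 = 17/3.
Need L⁶ ≥ 17/3 ÷ (47/953) = 16201/141.
2⁶ = 64 < 16201/141 ≤ 729 = 3⁶, so L = 3.

3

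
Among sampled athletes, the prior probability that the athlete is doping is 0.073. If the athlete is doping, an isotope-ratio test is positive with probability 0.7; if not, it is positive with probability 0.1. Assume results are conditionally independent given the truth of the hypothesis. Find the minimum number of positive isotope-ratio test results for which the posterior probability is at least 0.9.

3

Prior odds = 0.073/0.927 = 73/927.
Likelihood ratio of a positive = 0.7/0.1 = 7.
Target posterior odds = 0.9/0.1 = 9.
Require 7ⁿ ≥ 9 ÷ (73/927) = 8343/73.
7² = 49 falls short of 8343/73 but 7³ = 343 reaches it, so n = 3.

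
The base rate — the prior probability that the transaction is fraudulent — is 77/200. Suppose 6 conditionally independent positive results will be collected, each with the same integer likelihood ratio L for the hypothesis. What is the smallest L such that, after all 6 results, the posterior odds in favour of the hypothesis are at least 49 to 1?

Prior odds = 0.385/0.615 = 77/123.
Target odds = 49.
Need L⁶ ≥ 49 ÷ (77/123) = 861/11.
2⁶ = 64 < 861/11 ≤ 729 = 3⁶, so L = 3.

3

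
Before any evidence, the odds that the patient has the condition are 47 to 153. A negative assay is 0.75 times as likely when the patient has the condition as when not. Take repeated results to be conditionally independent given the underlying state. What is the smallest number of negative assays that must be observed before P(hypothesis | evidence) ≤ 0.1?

Prior odds = 47/153.
Likelihood ratio per negative assay = 0.75.
Target posterior odds = 0.1/0.9 = 1/9.
Require 0.75ⁿ ≤ 1/9 ÷ (47/153) = 17/47.
0.75³ = 0.421875 is still above 17/47 but 0.75⁴ = 0.31640625 is at or below it, so n = 4.

4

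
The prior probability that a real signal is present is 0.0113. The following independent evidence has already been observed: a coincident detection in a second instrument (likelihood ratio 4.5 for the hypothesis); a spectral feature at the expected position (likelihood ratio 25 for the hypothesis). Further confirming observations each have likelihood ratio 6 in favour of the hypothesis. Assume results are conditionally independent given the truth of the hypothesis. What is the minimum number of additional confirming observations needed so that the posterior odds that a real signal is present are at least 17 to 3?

1

Prior odds = 0.0113/0.9887 = 113/9887.
Combined Bayes factor of the evidence already in hand = 4.5 × 25 = 112.5.
Odds after that evidence = (113/9887) × 112.5 = 25425/19774.
Target odds = 17/3.
Need 6ⁿ ≥ 17/3 ÷ (25425/19774) = 336158/76275.
6¹ = 6, which meets the required 336158/76275; so n = 1.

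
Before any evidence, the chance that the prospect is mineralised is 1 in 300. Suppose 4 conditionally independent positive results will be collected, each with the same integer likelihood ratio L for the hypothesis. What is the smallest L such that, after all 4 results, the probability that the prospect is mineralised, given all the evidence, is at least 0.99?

Prior odds = (1/300)/(299/300) = 1/299.
Target odds = 0.99/0.01 = 99.
Need L⁴ ≥ 99 ÷ (1/299) = 29601.
13⁴ = 28561 < 29601 ≤ 38416 = 14⁴, so L = 14.

14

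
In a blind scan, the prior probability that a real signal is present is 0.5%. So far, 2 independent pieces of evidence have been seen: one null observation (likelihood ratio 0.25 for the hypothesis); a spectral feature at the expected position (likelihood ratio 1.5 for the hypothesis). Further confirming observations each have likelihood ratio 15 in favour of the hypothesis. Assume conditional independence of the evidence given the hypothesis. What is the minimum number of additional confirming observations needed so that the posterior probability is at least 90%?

Prior odds = 0.005/0.995 = 1/199.
Combined Bayes factor of the evidence already in hand = 0.25 × 1.5 = 0.375.
Odds after that evidence = (1/199) × 0.375 = 3/1592.
Target odds = 0.9/0.1 = 9.
Need 15ⁿ ≥ 9 ÷ (3/1592) = 4776.
15³ = 3375 falls short of 4776 but 15⁴ = 50625 reaches it, so n = 4.

4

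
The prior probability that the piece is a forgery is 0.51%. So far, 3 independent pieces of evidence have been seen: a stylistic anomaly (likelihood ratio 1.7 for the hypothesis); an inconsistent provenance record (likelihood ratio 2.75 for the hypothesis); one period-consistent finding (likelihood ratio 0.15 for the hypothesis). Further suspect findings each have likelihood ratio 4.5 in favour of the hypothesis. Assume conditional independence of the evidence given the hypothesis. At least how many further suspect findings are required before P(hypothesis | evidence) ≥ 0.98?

7

Prior odds = 0.0051/0.9949 = 51/9949.
Combined Bayes factor of the evidence already in hand = 1.7 × 2.75 × 0.15 = 0.70125.
Odds after that evidence = (51/9949) × 0.70125 = 28611/7959200.
Target odds = 0.98/0.02 = 49.
Need 4.5ⁿ ≥ 49 ÷ (28611/7959200) = 390000800/28611.
4.5⁶ = 8303.765625 falls short of 390000800/28611 but 4.5⁷ = 4782969/128 reaches it, so n = 7.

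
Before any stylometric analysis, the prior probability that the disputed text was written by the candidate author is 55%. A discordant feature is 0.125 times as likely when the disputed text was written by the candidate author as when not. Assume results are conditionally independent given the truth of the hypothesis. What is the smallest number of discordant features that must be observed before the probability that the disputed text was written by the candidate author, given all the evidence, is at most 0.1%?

Prior odds: 0.55 ÷ 0.45 = 11/9.
Likelihood ratio per discordant feature = 0.125.
Target odds: 0.001 ÷ 0.999 = 1/999.
Need (11/9) × 0.125ⁿ ≤ 1/999, i.e. 0.125ⁿ ≤ 1/1221.
0.125³ = 0.001953125 is still above 1/1221 but 0.125⁴ = 1/4096 is at or below it, so n = 4.

4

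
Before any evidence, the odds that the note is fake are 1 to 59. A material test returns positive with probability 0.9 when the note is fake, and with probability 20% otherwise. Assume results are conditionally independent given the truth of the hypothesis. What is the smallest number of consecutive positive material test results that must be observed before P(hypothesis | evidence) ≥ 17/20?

4

Prior odds = 1/59.
Likelihood ratio of a positive result = 0.9/0.2 = 4.5.
Target odds: 0.85 ÷ 0.15 = 17/3.
Need (1/59) × 4.5ⁿ ≥ 17/3, i.e. 4.5ⁿ ≥ 1003/3.
4.5³ = 91.125 falls short of 1003/3 but 4.5⁴ = 410.0625 reaches it, so n = 4.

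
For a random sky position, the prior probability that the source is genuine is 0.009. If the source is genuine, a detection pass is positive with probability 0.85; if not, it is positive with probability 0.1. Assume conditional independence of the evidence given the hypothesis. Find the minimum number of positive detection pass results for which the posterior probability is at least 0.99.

5

Prior odds: 0.009 ÷ 0.991 = 9/991.
Likelihood ratio of a positive = 0.85/0.1 = 8.5.
Target posterior odds = 0.99/0.01 = 99.
Need (9/991) × 8.5ⁿ ≥ 99, i.e. 8.5ⁿ ≥ 10901.
8.5⁴ = 5220.0625 falls short of 10901 but 8.5⁵ = 44370.53125 reaches it, so n = 5.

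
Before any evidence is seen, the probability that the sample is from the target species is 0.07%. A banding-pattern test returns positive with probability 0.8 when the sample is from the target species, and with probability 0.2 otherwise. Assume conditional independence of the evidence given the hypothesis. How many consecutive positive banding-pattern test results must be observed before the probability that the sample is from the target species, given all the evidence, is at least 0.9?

7

Prior odds: 0.0007 ÷ 0.9993 = 7/9993.
Likelihood ratio of a positive result = 0.8/0.2 = 4.
Target odds: 0.9 ÷ 0.1 = 9.
Need (7/9993) × 4ⁿ ≥ 9, i.e. 4ⁿ ≥ 89937/7.
4⁶ = 4096 falls short of 89937/7 but 4⁷ = 16384 reaches it, so n = 7.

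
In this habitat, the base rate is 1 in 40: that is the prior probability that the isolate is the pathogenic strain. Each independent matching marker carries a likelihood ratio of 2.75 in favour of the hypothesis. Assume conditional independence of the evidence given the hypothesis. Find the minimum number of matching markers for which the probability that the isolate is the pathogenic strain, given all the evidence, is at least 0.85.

6

Prior odds: 0.025 ÷ 0.975 = 1/39.
Likelihood ratio per matching marker = 2.75.
Target posterior odds = 0.85/0.15 = 17/3.
Need (1/39) × 2.75ⁿ ≥ 17/3, i.e. 2.75ⁿ ≥ 221.
2.75⁵ = 161051/1024 falls short of 221 but 2.75⁶ = 1771561/4096 reaches it, so n = 6.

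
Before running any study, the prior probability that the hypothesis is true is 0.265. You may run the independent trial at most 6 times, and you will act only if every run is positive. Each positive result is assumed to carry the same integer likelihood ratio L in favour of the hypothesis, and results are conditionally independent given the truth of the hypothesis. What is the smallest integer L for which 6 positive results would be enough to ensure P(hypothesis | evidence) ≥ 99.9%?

Prior odds = 0.265/0.735 = 53/147.
Target odds = 0.999/0.001 = 999.
Need L⁶ ≥ 999 ÷ (53/147) = 146853/53.
3⁶ = 729 < 146853/53 ≤ 4096 = 4⁶, so L = 4.

4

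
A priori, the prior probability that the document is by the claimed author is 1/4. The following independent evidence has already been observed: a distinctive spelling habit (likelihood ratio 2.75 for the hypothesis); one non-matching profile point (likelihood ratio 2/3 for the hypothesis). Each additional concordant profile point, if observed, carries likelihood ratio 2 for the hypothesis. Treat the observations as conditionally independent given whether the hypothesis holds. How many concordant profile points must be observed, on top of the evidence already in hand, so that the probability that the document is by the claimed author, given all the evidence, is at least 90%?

4

Prior odds = 0.25/0.75 = 1/3.
Combined Bayes factor of the evidence already in hand = 2.75 × (2/3) = 11/6.
Odds after that evidence = (1/3) × 11/6 = 11/18.
Target odds = 0.9/0.1 = 9.
Need 2ⁿ ≥ 9 ÷ (11/18) = 162/11.
2³ = 8 falls short of 162/11 but 2⁴ = 16 reaches it, so n = 4.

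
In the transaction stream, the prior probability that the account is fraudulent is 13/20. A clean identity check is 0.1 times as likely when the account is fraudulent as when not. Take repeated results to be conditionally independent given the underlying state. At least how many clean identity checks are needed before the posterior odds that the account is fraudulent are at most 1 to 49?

Prior odds = 0.65/0.35 = 13/7.
Likelihood ratio per clean identity check = 0.1.
Target odds = 1/49.
Need (13/7) × 0.1ⁿ ≤ 1/49, i.e. 0.1ⁿ ≤ 1/91.
0.1¹ = 0.1 is still above 1/91 but 0.1² = 0.01 is at or below it, so n = 2.

2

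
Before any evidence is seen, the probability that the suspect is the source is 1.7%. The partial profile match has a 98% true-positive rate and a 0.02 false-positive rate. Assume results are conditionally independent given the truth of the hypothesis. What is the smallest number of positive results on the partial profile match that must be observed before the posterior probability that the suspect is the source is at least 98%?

Prior odds: 0.017 ÷ 0.983 = 17/983.
Likelihood ratio of a positive result = 0.98/0.02 = 49.
Target posterior odds = 0.98/0.02 = 49.
Require 49ⁿ ≥ 49 ÷ (17/983) = 48167/17.
49² = 2401 falls short of 48167/17 but 49³ = 117649 reaches it, so n = 3.

3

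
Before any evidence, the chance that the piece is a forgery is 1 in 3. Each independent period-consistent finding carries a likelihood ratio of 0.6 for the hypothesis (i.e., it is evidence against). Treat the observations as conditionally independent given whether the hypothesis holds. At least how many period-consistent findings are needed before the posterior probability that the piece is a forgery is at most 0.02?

7

Prior odds = (1/3)/(2/3) = 0.5.
Likelihood ratio per period-consistent finding = 0.6.
Target odds: 0.02 ÷ 0.98 = 1/49.
Need 0.5 × 0.6ⁿ ≤ 1/49, i.e. 0.6ⁿ ≤ 2/49.
0.6⁶ = 729/15625 is still above 2/49 but 0.6⁷ = 2187/78125 is at or below it, so n = 7.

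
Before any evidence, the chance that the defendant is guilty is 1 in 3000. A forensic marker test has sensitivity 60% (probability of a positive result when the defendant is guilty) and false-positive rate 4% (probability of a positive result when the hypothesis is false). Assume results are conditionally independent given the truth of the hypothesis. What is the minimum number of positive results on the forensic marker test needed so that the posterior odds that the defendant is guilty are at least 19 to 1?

Prior odds = (1/3000)/(2999/3000) = 1/2999.
Likelihood ratio of a positive result = 0.6/0.04 = 15.
Target odds = 19.
Need (1/2999) × 15ⁿ ≥ 19, i.e. 15ⁿ ≥ 56981.
15⁴ = 50625 falls short of 56981 but 15⁵ = 759375 reaches it, so n = 5.

5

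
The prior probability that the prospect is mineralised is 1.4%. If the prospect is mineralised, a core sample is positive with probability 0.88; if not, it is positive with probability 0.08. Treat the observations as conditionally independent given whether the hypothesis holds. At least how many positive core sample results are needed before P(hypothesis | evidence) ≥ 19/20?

4

Prior odds = 0.014/0.986 = 7/493.
Likelihood ratio of a positive = 0.88/0.08 = 11.
Target odds: 0.95 ÷ 0.05 = 19.
Need (7/493) × 11ⁿ ≥ 19, i.e. 11ⁿ ≥ 9367/7.
11³ = 1331 falls short of 9367/7 but 11⁴ = 14641 reaches it, so n = 4.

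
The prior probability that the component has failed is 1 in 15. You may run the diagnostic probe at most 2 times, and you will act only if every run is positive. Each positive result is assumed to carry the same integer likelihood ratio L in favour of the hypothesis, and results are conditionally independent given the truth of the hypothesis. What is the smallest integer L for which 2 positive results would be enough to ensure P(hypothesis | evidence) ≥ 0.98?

Prior odds = (1/15)/(14/15) = 1/14.
Target odds = 0.98/0.02 = 49.
Need L² ≥ 49 ÷ (1/14) = 686.
26² = 676 < 686 ≤ 729 = 27², so L = 27.

27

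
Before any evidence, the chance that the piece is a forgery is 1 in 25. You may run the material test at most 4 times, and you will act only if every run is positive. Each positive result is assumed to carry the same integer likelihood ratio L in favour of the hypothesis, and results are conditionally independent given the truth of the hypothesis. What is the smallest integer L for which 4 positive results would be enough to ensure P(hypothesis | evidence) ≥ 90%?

Prior odds = 0.04/0.96 = 1/24.
Target odds = 0.9/0.1 = 9.
Need L⁴ ≥ 9 ÷ (1/24) = 216.
3⁴ = 81 < 216 ≤ 256 = 4⁴, so L = 4.

4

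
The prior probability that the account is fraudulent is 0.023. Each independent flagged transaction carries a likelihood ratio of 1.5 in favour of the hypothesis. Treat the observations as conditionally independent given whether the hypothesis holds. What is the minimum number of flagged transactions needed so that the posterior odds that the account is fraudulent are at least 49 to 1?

Prior odds = 0.023/0.977 = 23/977.
Likelihood ratio per flagged transaction = 1.5.
Target odds = 49.
Require 1.5ⁿ ≥ 49 ÷ (23/977) = 47873/23.
1.5¹⁸ = 387420489/262144 falls short of 47873/23 but 1.5¹⁹ ≈2216.84 reaches it, so n = 19.

19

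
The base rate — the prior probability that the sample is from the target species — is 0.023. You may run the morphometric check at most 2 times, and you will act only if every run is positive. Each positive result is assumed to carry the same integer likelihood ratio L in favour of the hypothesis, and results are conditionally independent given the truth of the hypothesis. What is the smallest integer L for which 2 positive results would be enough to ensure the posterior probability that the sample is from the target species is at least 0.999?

Prior odds = 0.023/0.977 = 23/977.
Target odds = 0.999/0.001 = 999.
Need L² ≥ 999 ÷ (23/977) = 976023/23.
205² = 42025 < 976023/23 ≤ 42436 = 206², so L = 206.

206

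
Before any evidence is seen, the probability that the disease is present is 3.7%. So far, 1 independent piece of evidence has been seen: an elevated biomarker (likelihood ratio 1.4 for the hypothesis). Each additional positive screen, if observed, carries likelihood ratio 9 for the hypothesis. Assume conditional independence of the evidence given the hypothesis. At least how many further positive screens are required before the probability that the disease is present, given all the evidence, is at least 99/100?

4

Prior odds = 0.037/0.963 = 37/963.
Bayes factor of the evidence already in hand = 1.4.
Odds after that evidence = (37/963) × 1.4 = 259/4815.
Target odds = 0.99/0.01 = 99.
Need 9ⁿ ≥ 99 ÷ (259/4815) = 476685/259.
9³ = 729 falls short of 476685/259 but 9⁴ = 6561 reaches it, so n = 4.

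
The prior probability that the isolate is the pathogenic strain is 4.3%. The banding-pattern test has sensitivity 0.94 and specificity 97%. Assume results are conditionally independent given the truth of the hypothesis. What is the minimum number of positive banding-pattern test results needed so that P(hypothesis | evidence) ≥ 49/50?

Prior odds = 0.043/0.957 = 43/957.
False-positive rate = 1 − 0.97 = 0.03; likelihood ratio of a positive = 0.94/0.03 = 94/3.
Target odds: 0.98 ÷ 0.02 = 49.
Require (94/3)ⁿ ≥ 49 ÷ (43/957) = 46893/43.
(94/3)² = 8836/9 falls short of 46893/43 but (94/3)³ = 830584/27 reaches it, so n = 3.

3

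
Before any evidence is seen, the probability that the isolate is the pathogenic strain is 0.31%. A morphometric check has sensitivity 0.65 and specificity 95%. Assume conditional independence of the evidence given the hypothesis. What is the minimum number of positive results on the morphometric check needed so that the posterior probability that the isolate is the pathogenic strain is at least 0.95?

4

Prior odds = 0.0031/0.9969 = 31/9969.
False-positive rate = 1 − 0.95 = 0.05; likelihood ratio of a positive = 0.65/0.05 = 13.
Target odds: 0.95 ÷ 0.05 = 19.
Require 13ⁿ ≥ 19 ÷ (31/9969) = 189411/31.
13³ = 2197 falls short of 189411/31 but 13⁴ = 28561 reaches it, so n = 4.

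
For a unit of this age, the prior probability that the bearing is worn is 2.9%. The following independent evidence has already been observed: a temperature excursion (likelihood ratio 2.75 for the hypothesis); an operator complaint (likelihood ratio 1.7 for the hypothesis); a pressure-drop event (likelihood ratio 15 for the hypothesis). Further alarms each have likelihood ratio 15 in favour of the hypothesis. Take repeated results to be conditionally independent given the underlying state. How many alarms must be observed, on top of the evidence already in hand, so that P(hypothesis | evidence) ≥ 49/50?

Prior odds = 0.029/0.971 = 29/971.
Combined Bayes factor of the evidence already in hand = 2.75 × 1.7 × 15 = 70.125.
Odds after that evidence = (29/971) × 70.125 = 16269/7768.
Target odds = 0.98/0.02 = 49.
Need 15ⁿ ≥ 49 ÷ (16269/7768) = 380632/16269.
15¹ = 15 falls short of 380632/16269 but 15² = 225 reaches it, so n = 2.

2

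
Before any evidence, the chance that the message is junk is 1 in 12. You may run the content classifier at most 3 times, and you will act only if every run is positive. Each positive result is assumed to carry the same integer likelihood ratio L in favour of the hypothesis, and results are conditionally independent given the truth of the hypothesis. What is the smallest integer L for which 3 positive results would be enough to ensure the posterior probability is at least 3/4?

Prior odds = (1/12)/(11/12) = 1/11.
Target odds = 0.75/0.25 = 3.
Need L³ ≥ 3 ÷ (1/11) = 33.
3³ = 27 < 33 ≤ 64 = 4³, so L = 4.

4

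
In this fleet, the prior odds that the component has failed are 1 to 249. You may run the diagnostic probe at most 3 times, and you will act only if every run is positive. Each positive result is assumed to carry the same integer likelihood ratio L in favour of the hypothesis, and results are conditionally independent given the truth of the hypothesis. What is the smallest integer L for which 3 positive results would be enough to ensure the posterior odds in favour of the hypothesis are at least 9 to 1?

Prior odds = 1/249.
Target odds = 9.
Need L³ ≥ 9 ÷ (1/249) = 2241.
13³ = 2197 < 2241 ≤ 2744 = 14³, so L = 14.

14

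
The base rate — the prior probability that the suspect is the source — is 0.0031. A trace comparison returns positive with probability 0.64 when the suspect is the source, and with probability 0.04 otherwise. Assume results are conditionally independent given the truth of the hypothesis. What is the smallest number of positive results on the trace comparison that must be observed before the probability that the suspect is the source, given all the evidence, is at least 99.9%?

5

Prior odds = 0.0031/0.9969 = 31/9969.
Likelihood ratio of a positive result = 0.64/0.04 = 16.
Target odds: 0.999 ÷ 0.001 = 999.
Require 16ⁿ ≥ 999 ÷ (31/9969) = 9959031/31.
16⁴ = 65536 falls short of 9959031/31 but 16⁵ = 1048576 reaches it, so n = 5.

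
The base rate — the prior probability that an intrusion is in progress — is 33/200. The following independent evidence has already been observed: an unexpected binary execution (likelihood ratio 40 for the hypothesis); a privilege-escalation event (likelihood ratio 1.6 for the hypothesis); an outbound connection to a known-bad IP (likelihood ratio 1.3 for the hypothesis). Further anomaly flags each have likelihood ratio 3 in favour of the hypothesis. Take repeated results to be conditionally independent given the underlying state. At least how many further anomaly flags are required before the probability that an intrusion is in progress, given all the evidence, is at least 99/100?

2

Prior odds = 0.165/0.835 = 33/167.
Combined Bayes factor of the evidence already in hand = 40 × 1.6 × 1.3 = 83.2.
Odds after that evidence = (33/167) × 83.2 = 13728/835.
Target odds = 0.99/0.01 = 99.
Need 3ⁿ ≥ 99 ÷ (13728/835) = 2505/416.
3¹ = 3 falls short of 2505/416 but 3² = 9 reaches it, so n = 2.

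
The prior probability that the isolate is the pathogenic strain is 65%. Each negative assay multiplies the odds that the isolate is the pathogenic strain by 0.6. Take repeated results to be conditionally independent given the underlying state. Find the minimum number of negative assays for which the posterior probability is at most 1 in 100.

Prior odds = 0.65/0.35 = 13/7.
Likelihood ratio per negative assay = 0.6.
Target odds: 0.01 ÷ 0.99 = 1/99.
Need (13/7) × 0.6ⁿ ≤ 1/99, i.e. 0.6ⁿ ≤ 7/1287.
0.6¹⁰ = 59049/9765625 is still above 7/1287 but 0.6¹¹ = 177147/48828125 is at or below it, so n = 11.

11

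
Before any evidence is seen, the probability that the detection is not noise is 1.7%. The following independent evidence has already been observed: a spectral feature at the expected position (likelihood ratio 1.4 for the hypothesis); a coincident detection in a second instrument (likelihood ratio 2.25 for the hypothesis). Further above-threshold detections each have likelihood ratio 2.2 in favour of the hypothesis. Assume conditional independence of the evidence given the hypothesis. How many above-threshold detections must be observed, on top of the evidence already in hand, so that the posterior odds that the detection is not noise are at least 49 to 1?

9

Prior odds = 0.017/0.983 = 17/983.
Combined Bayes factor of the evidence already in hand = 1.4 × 2.25 = 3.15.
Odds after that evidence = (17/983) × 3.15 = 1071/19660.
Target odds = 49.
Need 2.2ⁿ ≥ 49 ÷ (1071/19660) = 137620/153.
2.2⁸ = 214358881/390625 falls short of 137620/153 but 2.2⁹ ≈1207.27 reaches it, so n = 9.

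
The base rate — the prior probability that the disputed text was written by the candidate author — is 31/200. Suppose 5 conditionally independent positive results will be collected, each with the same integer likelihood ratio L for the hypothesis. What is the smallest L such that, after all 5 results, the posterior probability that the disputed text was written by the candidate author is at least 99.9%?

Prior odds = 0.155/0.845 = 31/169.
Target odds = 0.999/0.001 = 999.
Need L⁵ ≥ 999 ÷ (31/169) = 168831/31.
5⁵ = 3125 < 168831/31 ≤ 7776 = 6⁵, so L = 6.

6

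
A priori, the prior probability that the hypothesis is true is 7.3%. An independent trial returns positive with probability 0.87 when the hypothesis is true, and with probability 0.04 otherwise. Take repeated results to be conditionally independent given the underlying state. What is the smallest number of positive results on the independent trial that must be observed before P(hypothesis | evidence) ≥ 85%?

2

Prior odds: 0.073 ÷ 0.927 = 73/927.
Likelihood ratio of a positive result = 0.87/0.04 = 21.75.
Target odds: 0.85 ÷ 0.15 = 17/3.
Need (73/927) × 21.75ⁿ ≥ 17/3, i.e. 21.75ⁿ ≥ 5253/73.
21.75¹ = 21.75 falls short of 5253/73 but 21.75² = 473.0625 reaches it, so n = 2.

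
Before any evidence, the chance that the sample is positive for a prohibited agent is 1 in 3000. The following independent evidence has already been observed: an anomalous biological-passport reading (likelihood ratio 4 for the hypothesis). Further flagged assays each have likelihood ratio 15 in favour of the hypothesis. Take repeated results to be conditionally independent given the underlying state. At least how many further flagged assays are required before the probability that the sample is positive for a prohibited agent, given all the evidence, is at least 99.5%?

5

Prior odds = (1/3000)/(2999/3000) = 1/2999.
Bayes factor of the evidence already in hand = 4.
Odds after that evidence = (1/2999) × 4 = 4/2999.
Target odds = 0.995/0.005 = 199.
Need 15ⁿ ≥ 199 ÷ (4/2999) = 149200.25.
15⁴ = 50625 falls short of 149200.25 but 15⁵ = 759375 reaches it, so n = 5.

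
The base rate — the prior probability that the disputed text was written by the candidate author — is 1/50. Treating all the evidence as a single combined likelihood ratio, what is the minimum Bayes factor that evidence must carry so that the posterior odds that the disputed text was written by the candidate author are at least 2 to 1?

Prior odds = 0.02/0.98 = 1/49.
Target odds = 2.
Required Bayes factor = 2 ÷ (1/49) = 98.

98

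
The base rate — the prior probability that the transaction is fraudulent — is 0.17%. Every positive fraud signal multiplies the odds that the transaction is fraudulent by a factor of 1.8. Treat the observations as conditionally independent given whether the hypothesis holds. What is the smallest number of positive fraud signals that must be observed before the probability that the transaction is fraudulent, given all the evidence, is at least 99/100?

Prior odds = 0.0017/0.9983 = 17/9983.
Likelihood ratio per positive fraud signal = 1.8.
Target posterior odds = 0.99/0.01 = 99.
Need (17/9983) × 1.8ⁿ ≥ 99, i.e. 1.8ⁿ ≥ 988317/17.
1.8¹⁸ ≈39346.4 falls short of 988317/17 but 1.8¹⁹ ≈70823.5 reaches it, so n = 19.

19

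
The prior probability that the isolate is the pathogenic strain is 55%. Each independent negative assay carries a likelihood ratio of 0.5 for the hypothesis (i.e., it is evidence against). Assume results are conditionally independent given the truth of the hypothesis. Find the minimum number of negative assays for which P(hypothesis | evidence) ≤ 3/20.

Prior odds = 0.55/0.45 = 11/9.
Likelihood ratio per negative assay = 0.5.
Target odds: 0.15 ÷ 0.85 = 3/17.
Need (11/9) × 0.5ⁿ ≤ 3/17, i.e. 0.5ⁿ ≤ 27/187.
0.5² = 0.25 is still above 27/187 but 0.5³ = 0.125 is at or below it, so n = 3.

3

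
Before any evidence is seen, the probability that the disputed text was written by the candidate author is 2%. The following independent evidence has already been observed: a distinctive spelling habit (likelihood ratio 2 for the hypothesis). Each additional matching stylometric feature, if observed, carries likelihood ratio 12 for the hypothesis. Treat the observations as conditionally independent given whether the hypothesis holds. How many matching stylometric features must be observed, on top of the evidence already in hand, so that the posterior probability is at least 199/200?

4

Prior odds = 0.02/0.98 = 1/49.
Bayes factor of the evidence already in hand = 2.
Odds after that evidence = (1/49) × 2 = 2/49.
Target odds = 0.995/0.005 = 199.
Need 12ⁿ ≥ 199 ÷ (2/49) = 4875.5.
12³ = 1728 falls short of 4875.5 but 12⁴ = 20736 reaches it, so n = 4.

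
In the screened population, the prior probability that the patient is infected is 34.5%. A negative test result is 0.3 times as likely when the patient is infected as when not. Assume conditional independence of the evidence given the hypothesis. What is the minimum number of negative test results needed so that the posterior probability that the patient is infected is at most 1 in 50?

3

Prior odds = 0.345/0.655 = 69/131.
Likelihood ratio per negative test result = 0.3.
Target posterior odds = 0.02/0.98 = 1/49.
Require 0.3ⁿ ≤ 1/49 ÷ (69/131) = 131/3381.
0.3² = 0.09 is still above 131/3381 but 0.3³ = 0.027 is at or below it, so n = 3.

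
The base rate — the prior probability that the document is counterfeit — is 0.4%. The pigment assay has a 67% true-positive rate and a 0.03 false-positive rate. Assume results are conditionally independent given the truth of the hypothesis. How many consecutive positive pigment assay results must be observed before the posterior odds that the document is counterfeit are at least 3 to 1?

Prior odds = 0.004/0.996 = 1/249.
Likelihood ratio of a positive result = 0.67/0.03 = 67/3.
Target odds = 3.
Require (67/3)ⁿ ≥ 3 ÷ (1/249) = 747.
(67/3)² = 4489/9 falls short of 747 but (67/3)³ = 300763/27 reaches it, so n = 3.

3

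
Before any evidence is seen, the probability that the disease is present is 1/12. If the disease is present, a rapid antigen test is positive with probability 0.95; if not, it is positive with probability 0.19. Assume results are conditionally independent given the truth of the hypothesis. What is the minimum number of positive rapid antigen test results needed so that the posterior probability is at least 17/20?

3

Prior odds = (1/12)/(11/12) = 1/11.
Likelihood ratio of a positive = 0.95/0.19 = 5.
Target posterior odds = 0.85/0.15 = 17/3.
Need (1/11) × 5ⁿ ≥ 17/3, i.e. 5ⁿ ≥ 187/3.
5² = 25 falls short of 187/3 but 5³ = 125 reaches it, so n = 3.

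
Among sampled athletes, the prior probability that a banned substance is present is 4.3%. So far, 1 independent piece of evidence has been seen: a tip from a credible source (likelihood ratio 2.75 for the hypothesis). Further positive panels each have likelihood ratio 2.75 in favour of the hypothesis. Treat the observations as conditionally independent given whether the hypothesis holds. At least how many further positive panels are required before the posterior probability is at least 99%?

Prior odds = 0.043/0.957 = 43/957.
Bayes factor of the evidence already in hand = 2.75.
Odds after that evidence = (43/957) × 2.75 = 43/348.
Target odds = 0.99/0.01 = 99.
Need 2.75ⁿ ≥ 99 ÷ (43/348) = 34452/43.
2.75⁶ = 1771561/4096 falls short of 34452/43 but 2.75⁷ = 19487171/16384 reaches it, so n = 7.

7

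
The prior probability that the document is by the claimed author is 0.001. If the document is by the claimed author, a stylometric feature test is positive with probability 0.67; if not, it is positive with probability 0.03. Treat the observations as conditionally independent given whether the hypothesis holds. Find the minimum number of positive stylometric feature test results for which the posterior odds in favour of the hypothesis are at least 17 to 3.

3

Prior odds = 0.001/0.999 = 1/999.
Likelihood ratio of a positive = 0.67/0.03 = 67/3.
Target odds = 17/3.
Require (67/3)ⁿ ≥ 17/3 ÷ (1/999) = 5661.
(67/3)² = 4489/9 falls short of 5661 but (67/3)³ = 300763/27 reaches it, so n = 3.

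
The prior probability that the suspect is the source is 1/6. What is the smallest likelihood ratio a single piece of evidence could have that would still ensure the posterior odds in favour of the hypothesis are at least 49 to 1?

Prior odds = (1/6)/(5/6) = 0.2.
Target odds = 49.
Required Bayes factor = 49 ÷ 0.2 = 245.

245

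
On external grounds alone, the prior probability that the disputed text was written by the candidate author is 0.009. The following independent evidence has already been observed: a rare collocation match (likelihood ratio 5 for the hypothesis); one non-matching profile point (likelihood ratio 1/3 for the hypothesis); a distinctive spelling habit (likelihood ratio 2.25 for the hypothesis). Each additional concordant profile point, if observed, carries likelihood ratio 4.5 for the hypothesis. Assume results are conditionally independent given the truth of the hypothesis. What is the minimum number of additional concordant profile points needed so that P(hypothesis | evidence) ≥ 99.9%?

7

Prior odds = 0.009/0.991 = 9/991.
Combined Bayes factor of the evidence already in hand = 5 × (1/3) × 2.25 = 3.75.
Odds after that evidence = (9/991) × 3.75 = 135/3964.
Target odds = 0.999/0.001 = 999.
Need 4.5ⁿ ≥ 999 ÷ (135/3964) = 29333.6.
4.5⁶ = 8303.765625 falls short of 29333.6 but 4.5⁷ = 4782969/128 reaches it, so n = 7.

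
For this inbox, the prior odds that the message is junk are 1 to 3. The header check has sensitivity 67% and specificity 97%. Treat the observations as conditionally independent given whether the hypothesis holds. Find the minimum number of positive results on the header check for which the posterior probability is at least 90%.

Prior odds = 1/3.
False-positive rate = 1 − 0.97 = 0.03; likelihood ratio of a positive = 0.67/0.03 = 67/3.
Target posterior odds = 0.9/0.1 = 9.
Need (1/3) × (67/3)ⁿ ≥ 9, i.e. (67/3)ⁿ ≥ 27.
(67/3)¹ = 67/3 falls short of 27 but (67/3)² = 4489/9 reaches it, so n = 2.

2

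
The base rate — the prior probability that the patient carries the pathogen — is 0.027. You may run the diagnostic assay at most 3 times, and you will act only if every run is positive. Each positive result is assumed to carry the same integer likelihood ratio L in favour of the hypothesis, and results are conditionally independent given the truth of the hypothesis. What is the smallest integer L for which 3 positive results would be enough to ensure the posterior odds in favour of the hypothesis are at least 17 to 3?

Prior odds = 0.027/0.973 = 27/973.
Target odds = 17/3.
Need L³ ≥ 17/3 ÷ (27/973) = 16541/81.
5³ = 125 < 16541/81 ≤ 216 = 6³, so L = 6.

6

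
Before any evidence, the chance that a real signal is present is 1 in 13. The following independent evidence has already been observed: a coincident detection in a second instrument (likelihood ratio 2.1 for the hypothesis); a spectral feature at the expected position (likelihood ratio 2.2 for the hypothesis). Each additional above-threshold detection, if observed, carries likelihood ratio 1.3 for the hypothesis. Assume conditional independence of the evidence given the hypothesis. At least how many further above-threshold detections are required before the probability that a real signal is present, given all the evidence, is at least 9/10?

Prior odds = (1/13)/(12/13) = 1/12.
Combined Bayes factor of the evidence already in hand = 2.1 × 2.2 = 4.62.
Odds after that evidence = (1/12) × 4.62 = 0.385.
Target odds = 0.9/0.1 = 9.
Need 1.3ⁿ ≥ 9 ÷ 0.385 = 1800/77.
1.3¹² ≈23.2981 falls short of 1800/77 but 1.3¹³ ≈30.2875 reaches it, so n = 13.

13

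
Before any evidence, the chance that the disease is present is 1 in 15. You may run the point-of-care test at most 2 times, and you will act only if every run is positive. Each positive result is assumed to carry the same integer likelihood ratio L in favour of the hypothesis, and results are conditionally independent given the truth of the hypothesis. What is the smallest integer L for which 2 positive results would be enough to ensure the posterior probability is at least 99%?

Prior odds = (1/15)/(14/15) = 1/14.
Target odds = 0.99/0.01 = 99.
Need L² ≥ 99 ÷ (1/14) = 1386.
37² = 1369 < 1386 ≤ 1444 = 38², so L = 38.

38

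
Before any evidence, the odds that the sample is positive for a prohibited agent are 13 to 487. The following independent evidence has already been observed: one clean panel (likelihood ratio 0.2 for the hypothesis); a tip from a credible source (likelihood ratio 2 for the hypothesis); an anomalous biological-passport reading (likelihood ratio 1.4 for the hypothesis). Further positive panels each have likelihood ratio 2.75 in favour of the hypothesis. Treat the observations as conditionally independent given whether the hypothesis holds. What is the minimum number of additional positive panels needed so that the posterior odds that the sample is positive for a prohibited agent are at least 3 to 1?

Prior odds = 13/487.
Combined Bayes factor of the evidence already in hand = 0.2 × 2 × 1.4 = 0.56.
Odds after that evidence = (13/487) × 0.56 = 182/12175.
Target odds = 3.
Need 2.75ⁿ ≥ 3 ÷ (182/12175) = 36525/182.
2.75⁵ = 161051/1024 falls short of 36525/182 but 2.75⁶ = 1771561/4096 reaches it, so n = 6.

6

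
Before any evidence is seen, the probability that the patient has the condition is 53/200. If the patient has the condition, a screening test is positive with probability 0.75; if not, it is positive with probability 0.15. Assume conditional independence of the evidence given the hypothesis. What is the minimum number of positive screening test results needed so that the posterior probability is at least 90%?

Prior odds: 0.265 ÷ 0.735 = 53/147.
Likelihood ratio of a positive = 0.75/0.15 = 5.
Target odds: 0.9 ÷ 0.1 = 9.
Require 5ⁿ ≥ 9 ÷ (53/147) = 1323/53.
5¹ = 5 falls short of 1323/53 but 5² = 25 reaches it, so n = 2.

2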